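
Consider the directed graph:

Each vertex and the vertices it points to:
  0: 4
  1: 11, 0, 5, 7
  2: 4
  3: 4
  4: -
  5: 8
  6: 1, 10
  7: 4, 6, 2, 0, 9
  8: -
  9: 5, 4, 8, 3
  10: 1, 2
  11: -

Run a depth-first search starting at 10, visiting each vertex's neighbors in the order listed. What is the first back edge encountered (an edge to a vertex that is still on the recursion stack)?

DFS from 10 (visiting each vertex's neighbors in the order listed); mark gray on enter, black on exit:
10 gray
  1 gray
    11 gray
    11 black
    0 gray
      4 gray
      4 black
    0 black
    5 gray
      8 gray
      8 black
    5 black
    7 gray
      7→4: 4 black — skip
      6 gray
        6→1: 1 is gray → back edge
First back edge: 6 → 1.

6→1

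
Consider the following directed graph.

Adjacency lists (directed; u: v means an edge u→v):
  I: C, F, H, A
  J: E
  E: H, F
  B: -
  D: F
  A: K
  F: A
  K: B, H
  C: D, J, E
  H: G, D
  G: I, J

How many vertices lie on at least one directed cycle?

A vertex is on a directed cycle iff it belongs to a strongly connected component of size ≥ 2 (or has a self-loop).
The vertices on cycles are {A, C, D, E, F, G, H, I, J, K} — 10 in total.

10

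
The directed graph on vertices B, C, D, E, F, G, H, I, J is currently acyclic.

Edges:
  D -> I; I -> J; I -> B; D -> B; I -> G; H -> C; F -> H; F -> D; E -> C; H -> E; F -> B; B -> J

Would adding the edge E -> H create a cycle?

Yes

Adding E→H creates a cycle iff H can already reach E.
Path from H: H → E.
So H → … → E → H is a cycle.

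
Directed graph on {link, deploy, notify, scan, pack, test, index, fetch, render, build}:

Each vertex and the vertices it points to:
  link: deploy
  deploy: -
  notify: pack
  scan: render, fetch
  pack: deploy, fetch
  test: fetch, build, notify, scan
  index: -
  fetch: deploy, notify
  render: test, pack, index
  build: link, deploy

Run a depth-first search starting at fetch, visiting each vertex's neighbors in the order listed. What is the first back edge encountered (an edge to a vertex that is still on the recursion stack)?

pack->fetch

DFS from fetch (visiting each vertex's neighbors in the order listed); mark gray on enter, black on exit:
fetch gray
  deploy gray
  deploy black
  notify gray
    pack gray
      pack→deploy: deploy black — skip
      pack→fetch: fetch is gray → back edge
First back edge: pack → fetch.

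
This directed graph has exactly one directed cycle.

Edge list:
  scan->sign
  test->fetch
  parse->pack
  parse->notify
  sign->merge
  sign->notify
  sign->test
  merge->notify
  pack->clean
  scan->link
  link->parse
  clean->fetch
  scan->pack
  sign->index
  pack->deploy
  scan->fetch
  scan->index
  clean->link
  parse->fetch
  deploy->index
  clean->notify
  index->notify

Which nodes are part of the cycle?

DFS with gray/black marking from pack:
pack gray
  clean gray
    notify gray
    notify black
    fetch gray
    fetch black
    link gray
      parse gray
        parse→pack: pack is gray → back edge
Back edge closes the cycle pack → clean → link → parse → pack; its vertices are {link, pack, clean, parse}.

link, pack, clean, parse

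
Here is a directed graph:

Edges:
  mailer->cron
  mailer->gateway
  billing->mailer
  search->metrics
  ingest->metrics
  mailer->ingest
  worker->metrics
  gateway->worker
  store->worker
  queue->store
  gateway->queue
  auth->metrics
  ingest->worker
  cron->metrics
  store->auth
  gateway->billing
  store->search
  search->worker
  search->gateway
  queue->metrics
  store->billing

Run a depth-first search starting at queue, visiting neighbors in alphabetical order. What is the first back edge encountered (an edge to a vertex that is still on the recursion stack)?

DFS from queue (visiting neighbors in alphabetical order); mark gray on enter, black on exit:
queue gray
  metrics gray
  metrics black
  store gray
    auth gray
      auth→metrics: metrics black — skip
    auth black
    billing gray
      mailer gray
        cron gray
          cron→metrics: metrics black — skip
        cron black
        gateway gray
          gateway→billing: billing is gray → back edge
First back edge: gateway → billing.

gateway->billing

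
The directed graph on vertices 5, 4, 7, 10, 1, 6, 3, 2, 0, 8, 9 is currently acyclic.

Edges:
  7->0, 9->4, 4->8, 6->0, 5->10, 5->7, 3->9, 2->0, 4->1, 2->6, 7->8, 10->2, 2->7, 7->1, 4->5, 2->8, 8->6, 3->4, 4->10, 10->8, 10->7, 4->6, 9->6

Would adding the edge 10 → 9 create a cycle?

Adding 10→9 creates a cycle iff 9 can already reach 10.
Path from 9: 9 → 4 → 10.
So 9 → … → 10 → 9 is a cycle.

Yes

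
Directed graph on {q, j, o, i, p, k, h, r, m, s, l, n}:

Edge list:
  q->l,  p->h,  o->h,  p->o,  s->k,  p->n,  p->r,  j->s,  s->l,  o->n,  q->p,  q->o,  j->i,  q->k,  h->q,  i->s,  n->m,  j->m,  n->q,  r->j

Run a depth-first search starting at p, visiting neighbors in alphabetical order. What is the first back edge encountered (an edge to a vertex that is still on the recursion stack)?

o→h

DFS from p (visiting neighbors in alphabetical order); mark gray on enter, black on exit:
p gray
  h gray
    q gray
      k gray
      k black
      l gray
      l black
      o gray
        o→h: h is gray → back edge
First back edge: o → h.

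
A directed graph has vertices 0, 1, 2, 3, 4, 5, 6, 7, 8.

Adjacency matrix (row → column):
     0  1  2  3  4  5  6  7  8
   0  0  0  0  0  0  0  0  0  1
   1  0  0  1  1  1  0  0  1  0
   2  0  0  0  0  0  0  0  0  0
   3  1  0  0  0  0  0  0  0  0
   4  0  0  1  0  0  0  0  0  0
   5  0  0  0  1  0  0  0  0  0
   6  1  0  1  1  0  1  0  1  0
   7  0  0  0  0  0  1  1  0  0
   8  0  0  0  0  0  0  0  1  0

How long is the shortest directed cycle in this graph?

2

For each vertex v, BFS finds the shortest path from v back to v.
The shortest such closed walk is 7 → 6 → 7, length 2.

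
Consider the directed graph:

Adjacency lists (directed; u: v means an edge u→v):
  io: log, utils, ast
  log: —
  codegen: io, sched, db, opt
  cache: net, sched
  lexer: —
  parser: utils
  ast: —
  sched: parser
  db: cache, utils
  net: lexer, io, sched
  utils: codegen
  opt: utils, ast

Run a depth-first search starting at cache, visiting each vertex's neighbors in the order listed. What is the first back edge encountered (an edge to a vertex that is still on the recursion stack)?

DFS from cache (visiting each vertex's neighbors in the order listed); mark gray on enter, black on exit:
cache gray
  net gray
    lexer gray
    lexer black
    io gray
      log gray
      log black
      utils gray
        codegen gray
          codegen→io: io is gray → back edge
First back edge: codegen → io.

codegen→io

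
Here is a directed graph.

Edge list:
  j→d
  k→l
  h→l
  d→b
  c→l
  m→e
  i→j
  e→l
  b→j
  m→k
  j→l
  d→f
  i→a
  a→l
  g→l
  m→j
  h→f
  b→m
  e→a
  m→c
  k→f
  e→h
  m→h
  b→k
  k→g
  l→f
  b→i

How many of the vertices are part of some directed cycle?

5

A vertex is on a directed cycle iff it belongs to a strongly connected component of size ≥ 2 (or has a self-loop).
The vertices on cycles are {b, d, i, j, m} — 5 in total.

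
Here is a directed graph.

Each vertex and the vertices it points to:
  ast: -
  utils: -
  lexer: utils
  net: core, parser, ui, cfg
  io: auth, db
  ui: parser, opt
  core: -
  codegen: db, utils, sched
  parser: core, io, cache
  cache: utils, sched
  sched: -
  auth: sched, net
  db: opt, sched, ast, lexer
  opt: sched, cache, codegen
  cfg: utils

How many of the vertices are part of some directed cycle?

8

A vertex is on a directed cycle iff it belongs to a strongly connected component of size ≥ 2 (or has a self-loop).
The vertices on cycles are {db, io, ui, net, opt, auth, parser, codegen} — 8 in total.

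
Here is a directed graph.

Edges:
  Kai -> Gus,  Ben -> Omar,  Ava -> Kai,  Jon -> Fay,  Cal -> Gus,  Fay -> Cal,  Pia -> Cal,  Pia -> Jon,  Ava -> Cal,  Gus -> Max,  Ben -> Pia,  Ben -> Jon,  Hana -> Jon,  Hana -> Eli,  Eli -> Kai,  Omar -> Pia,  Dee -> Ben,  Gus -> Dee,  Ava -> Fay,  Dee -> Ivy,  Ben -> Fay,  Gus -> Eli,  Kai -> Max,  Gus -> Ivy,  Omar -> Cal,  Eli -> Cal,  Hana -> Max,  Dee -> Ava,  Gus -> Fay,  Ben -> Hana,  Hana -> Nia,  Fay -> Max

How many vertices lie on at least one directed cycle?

12

A vertex is on a directed cycle iff it belongs to a strongly connected component of size ≥ 2 (or has a self-loop).
The vertices on cycles are {Ava, Ben, Cal, Dee, Eli, Fay, Gus, Jon, Kai, Pia, Hana, Omar} — 12 in total.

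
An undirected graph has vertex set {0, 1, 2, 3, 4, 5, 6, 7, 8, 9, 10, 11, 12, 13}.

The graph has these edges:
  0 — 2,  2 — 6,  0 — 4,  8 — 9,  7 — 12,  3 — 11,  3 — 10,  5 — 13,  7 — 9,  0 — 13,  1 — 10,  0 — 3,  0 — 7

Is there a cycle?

No

DFS, tracking each vertex's parent; an edge to a visited non-parent vertex closes a cycle.
Start from 4:
visit 4 (parent –)
  visit 0 (parent 4)
    0–4: parent, skip
    visit 2 (parent 0)
      visit 6 (parent 2)
        6–2: parent, skip
      2–0: parent, skip
    visit 13 (parent 0)
      visit 5 (parent 13)
        5–13: parent, skip
      13–0: parent, skip
    visit 3 (parent 0)
      visit 10 (parent 3)
        10–3: parent, skip
        visit 1 (parent 10)
          1–10: parent, skip
      3–0: parent, skip
      visit 11 (parent 3)
        11–3: parent, skip
    visit 7 (parent 0)
      7–0: parent, skip
      visit 9 (parent 7)
        9–7: parent, skip
        visit 8 (parent 9)
          8–9: parent, skip
      visit 12 (parent 7)
        12–7: parent, skip
No non-parent visited neighbor found — the graph is a forest.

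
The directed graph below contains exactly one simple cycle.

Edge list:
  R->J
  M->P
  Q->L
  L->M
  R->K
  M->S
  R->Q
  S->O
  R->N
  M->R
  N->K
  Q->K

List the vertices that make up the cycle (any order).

L, M, Q, R

DFS with gray/black marking from M:
M gray
  P gray
  P black
  S gray
    O gray
    O black
  S black
  R gray
    J gray
    J black
    Q gray
      K gray
      K black
      L gray
        L→M: M is gray → back edge
Back edge closes the cycle M → R → Q → L → M; its vertices are {L, M, Q, R}.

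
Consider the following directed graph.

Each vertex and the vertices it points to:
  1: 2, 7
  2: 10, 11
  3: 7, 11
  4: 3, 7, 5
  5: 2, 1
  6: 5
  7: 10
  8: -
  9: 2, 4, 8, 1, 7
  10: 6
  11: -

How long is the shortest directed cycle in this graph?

4

For each vertex v, BFS finds the shortest path from v back to v.
The shortest such closed walk is 2 → 10 → 6 → 5 → 2, length 4.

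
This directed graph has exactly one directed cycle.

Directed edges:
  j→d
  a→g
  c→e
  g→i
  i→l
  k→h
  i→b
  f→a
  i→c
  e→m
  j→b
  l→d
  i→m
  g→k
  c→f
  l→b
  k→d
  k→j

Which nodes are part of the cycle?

DFS with gray/black marking from g:
g gray
  k gray
    d gray
    d black
    j gray
      b gray
      b black
      j→d: d black — skip
    j black
    h gray
    h black
  k black
  i gray
    l gray
      l→d: d black — skip
      l→b: b black — skip
    l black
    m gray
    m black
    c gray
      e gray
        e→m: m black — skip
      e black
      f gray
        a gray
          a→g: g is gray → back edge
Back edge closes the cycle g → i → c → f → a → g; its vertices are {a, c, f, g, i}.

a, c, f, g, i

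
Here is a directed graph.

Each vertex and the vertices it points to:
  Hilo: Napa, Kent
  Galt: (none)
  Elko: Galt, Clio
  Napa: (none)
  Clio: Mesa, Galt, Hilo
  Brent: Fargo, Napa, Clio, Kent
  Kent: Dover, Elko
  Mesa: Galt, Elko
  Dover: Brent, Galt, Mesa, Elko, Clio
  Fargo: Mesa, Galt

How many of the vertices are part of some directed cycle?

8

A vertex is on a directed cycle iff it belongs to a strongly connected component of size ≥ 2 (or has a self-loop).
The vertices on cycles are {Clio, Elko, Hilo, Kent, Mesa, Brent, Dover, Fargo} — 8 in total.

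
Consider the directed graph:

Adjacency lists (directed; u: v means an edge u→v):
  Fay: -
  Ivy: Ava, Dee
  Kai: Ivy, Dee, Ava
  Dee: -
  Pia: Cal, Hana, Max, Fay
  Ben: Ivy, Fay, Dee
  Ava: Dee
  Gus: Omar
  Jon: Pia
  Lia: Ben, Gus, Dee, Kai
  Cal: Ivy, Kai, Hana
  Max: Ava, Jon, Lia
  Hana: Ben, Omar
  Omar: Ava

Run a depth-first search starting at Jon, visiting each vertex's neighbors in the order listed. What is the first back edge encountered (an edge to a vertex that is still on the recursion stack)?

Max->Jon

DFS from Jon (visiting each vertex's neighbors in the order listed); mark gray on enter, black on exit:
Jon gray
  Pia gray
    Cal gray
      Ivy gray
        Ava gray
          Dee gray
          Dee black
        Ava black
        Ivy→Dee: Dee black — skip
      Ivy black
      Kai gray
        Kai→Ivy: Ivy black — skip
        Kai→Dee: Dee black — skip
        Kai→Ava: Ava black — skip
      Kai black
      Hana gray
        Ben gray
          Ben→Ivy: Ivy black — skip
          Fay gray
          Fay black
          Ben→Dee: Dee black — skip
        Ben black
        Omar gray
          Omar→Ava: Ava black — skip
        Omar black
      Hana black
    Cal black
    Pia→Hana: Hana black — skip
    Max gray
      Max→Ava: Ava black — skip
      Max→Jon: Jon is gray → back edge
First back edge: Max → Jon.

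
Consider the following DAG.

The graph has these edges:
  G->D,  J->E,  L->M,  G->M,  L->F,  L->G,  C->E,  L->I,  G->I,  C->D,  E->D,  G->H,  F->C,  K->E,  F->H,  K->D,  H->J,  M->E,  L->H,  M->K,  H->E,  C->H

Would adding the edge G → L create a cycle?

Adding G→L creates a cycle iff L can already reach G.
Path from L: L → G.
So L → … → G → L is a cycle.

Yes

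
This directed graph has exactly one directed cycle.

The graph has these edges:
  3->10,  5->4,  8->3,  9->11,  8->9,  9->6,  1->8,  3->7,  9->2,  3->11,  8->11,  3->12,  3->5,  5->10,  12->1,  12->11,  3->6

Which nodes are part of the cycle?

1, 3, 8, 12

DFS with gray/black marking from 8:
8 gray
  11 gray
  11 black
  3 gray
    6 gray
    6 black
    5 gray
      10 gray
      10 black
      4 gray
      4 black
    5 black
    12 gray
      1 gray
        1→8: 8 is gray → back edge
Back edge closes the cycle 8 → 3 → 12 → 1 → 8; its vertices are {1, 3, 8, 12}.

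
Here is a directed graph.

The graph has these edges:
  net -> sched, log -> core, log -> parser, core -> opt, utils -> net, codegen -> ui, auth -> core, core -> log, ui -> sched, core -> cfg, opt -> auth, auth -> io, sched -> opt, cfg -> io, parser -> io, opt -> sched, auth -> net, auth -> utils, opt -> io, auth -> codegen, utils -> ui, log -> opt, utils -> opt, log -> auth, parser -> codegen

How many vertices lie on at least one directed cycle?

10

A vertex is on a directed cycle iff it belongs to a strongly connected component of size ≥ 2 (or has a self-loop).
The vertices on cycles are {ui, log, net, opt, auth, core, sched, utils, parser, codegen} — 10 in total.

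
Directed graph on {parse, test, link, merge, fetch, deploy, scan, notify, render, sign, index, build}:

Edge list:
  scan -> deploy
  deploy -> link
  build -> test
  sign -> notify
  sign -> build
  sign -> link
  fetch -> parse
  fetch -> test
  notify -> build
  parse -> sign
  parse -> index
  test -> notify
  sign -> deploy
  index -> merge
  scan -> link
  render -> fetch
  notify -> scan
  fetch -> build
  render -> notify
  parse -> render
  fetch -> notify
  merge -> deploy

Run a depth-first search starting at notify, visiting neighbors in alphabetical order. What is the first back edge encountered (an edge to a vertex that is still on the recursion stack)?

test->notify

DFS from notify (visiting neighbors in alphabetical order); mark gray on enter, black on exit:
notify gray
  build gray
    test gray
      test→notify: notify is gray → back edge
First back edge: test → notify.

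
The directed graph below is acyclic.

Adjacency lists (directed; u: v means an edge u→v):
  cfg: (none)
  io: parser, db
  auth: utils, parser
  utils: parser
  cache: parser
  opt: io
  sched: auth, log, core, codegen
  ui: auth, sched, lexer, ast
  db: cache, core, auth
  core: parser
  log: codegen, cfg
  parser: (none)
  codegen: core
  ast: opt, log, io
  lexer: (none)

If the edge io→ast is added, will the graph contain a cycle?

Adding io→ast creates a cycle iff ast can already reach io.
Path from ast: ast → io.
So ast → … → io → ast is a cycle.

Yes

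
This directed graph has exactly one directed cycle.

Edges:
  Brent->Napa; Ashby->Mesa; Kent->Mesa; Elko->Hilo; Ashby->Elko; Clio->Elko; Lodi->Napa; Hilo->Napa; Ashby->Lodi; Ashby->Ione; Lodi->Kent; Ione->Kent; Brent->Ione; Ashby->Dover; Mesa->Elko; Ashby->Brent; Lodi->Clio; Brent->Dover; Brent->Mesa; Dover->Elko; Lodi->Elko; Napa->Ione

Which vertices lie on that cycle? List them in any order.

Elko, Hilo, Ione, Kent, Mesa, Napa

DFS with gray/black marking from Ione:
Ione gray
  Kent gray
    Mesa gray
      Elko gray
        Hilo gray
          Napa gray
            Napa→Ione: Ione is gray → back edge
Back edge closes the cycle Ione → Kent → Mesa → Elko → Hilo → Napa → Ione; its vertices are {Elko, Hilo, Ione, Kent, Mesa, Napa}.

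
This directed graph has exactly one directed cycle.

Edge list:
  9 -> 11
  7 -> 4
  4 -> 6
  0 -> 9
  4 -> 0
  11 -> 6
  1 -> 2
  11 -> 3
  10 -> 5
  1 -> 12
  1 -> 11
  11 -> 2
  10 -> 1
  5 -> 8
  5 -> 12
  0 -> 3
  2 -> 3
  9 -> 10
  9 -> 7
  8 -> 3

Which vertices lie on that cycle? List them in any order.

0, 4, 7, 9

DFS with gray/black marking from 9:
9 gray
  10 gray
    1 gray
      2 gray
        3 gray
        3 black
      2 black
      11 gray
        6 gray
        6 black
        11→2: 2 black — skip
        11→3: 3 black — skip
      11 black
      12 gray
      12 black
    1 black
    5 gray
      8 gray
        8→3: 3 black — skip
      8 black
      5→12: 12 black — skip
    5 black
  10 black
  7 gray
    4 gray
      4→6: 6 black — skip
      0 gray
        0→9: 9 is gray → back edge
Back edge closes the cycle 9 → 7 → 4 → 0 → 9; its vertices are {0, 4, 7, 9}.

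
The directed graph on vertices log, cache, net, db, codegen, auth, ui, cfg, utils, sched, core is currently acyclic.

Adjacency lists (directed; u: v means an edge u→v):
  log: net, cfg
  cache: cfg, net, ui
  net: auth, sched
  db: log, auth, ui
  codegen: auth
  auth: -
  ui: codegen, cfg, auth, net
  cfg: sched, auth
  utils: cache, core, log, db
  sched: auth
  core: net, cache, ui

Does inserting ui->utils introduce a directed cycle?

Yes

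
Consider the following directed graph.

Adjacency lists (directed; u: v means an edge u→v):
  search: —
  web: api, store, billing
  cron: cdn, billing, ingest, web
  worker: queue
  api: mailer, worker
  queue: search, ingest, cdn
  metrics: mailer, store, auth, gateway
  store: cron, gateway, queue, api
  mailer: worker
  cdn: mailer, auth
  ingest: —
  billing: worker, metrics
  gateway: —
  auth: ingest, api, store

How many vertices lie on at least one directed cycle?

11

A vertex is on a directed cycle iff it belongs to a strongly connected component of size ≥ 2 (or has a self-loop).
The vertices on cycles are {api, cdn, web, auth, cron, queue, store, mailer, worker, billing, metrics} — 11 in total.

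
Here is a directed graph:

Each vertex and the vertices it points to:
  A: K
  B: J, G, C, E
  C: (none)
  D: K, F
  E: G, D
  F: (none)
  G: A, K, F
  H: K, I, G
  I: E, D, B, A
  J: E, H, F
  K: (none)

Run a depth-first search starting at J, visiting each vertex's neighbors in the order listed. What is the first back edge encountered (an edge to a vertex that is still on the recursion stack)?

DFS from J (visiting each vertex's neighbors in the order listed); mark gray on enter, black on exit:
J gray
  E gray
    G gray
      A gray
        K gray
        K black
      A black
      G→K: K black — skip
      F gray
      F black
    G black
    D gray
      D→K: K black — skip
      D→F: F black — skip
    D black
  E black
  H gray
    H→K: K black — skip
    I gray
      I→E: E black — skip
      I→D: D black — skip
      B gray
        B→J: J is gray → back edge
First back edge: B → J.

B→J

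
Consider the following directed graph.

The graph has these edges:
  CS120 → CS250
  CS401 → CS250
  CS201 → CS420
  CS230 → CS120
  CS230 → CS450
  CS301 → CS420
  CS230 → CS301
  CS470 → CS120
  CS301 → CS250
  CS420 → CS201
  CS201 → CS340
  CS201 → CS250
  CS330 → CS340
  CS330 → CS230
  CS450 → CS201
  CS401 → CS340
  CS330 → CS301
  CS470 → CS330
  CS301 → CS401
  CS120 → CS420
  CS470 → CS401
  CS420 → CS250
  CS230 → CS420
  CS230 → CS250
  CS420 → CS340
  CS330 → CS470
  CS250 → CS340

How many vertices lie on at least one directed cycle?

A vertex is on a directed cycle iff it belongs to a strongly connected component of size ≥ 2 (or has a self-loop).
The vertices on cycles are {CS201, CS330, CS420, CS470} — 4 in total.

4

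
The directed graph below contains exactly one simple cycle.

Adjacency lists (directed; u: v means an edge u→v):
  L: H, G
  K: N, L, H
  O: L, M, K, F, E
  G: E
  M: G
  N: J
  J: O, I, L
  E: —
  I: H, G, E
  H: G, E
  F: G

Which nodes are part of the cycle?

DFS with gray/black marking from O:
O gray
  L gray
    H gray
      G gray
        E gray
        E black
      G black
      H→E: E black — skip
    H black
    L→G: G black — skip
  L black
  M gray
    M→G: G black — skip
  M black
  K gray
    N gray
      J gray
        J→O: O is gray → back edge
Back edge closes the cycle O → K → N → J → O; its vertices are {J, K, N, O}.

J, K, N, O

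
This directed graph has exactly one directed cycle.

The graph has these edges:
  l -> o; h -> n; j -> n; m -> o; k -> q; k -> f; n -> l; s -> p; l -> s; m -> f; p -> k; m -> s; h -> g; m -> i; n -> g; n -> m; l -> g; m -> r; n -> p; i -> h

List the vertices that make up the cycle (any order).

DFS with gray/black marking from n:
n gray
  m gray
    r gray
    r black
    o gray
    o black
    s gray
      p gray
        k gray
          f gray
          f black
          q gray
          q black
        k black
      p black
    s black
    i gray
      h gray
        h→n: n is gray → back edge
Back edge closes the cycle n → m → i → h → n; its vertices are {h, i, m, n}.

h, i, m, n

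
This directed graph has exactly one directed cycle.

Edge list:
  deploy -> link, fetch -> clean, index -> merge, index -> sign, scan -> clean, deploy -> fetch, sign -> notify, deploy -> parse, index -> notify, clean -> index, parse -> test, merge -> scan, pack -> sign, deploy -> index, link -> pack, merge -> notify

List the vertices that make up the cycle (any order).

scan, clean, index, merge

DFS with gray/black marking from index:
index gray
  merge gray
    scan gray
      clean gray
        clean→index: index is gray → back edge
Back edge closes the cycle index → merge → scan → clean → index; its vertices are {scan, clean, index, merge}.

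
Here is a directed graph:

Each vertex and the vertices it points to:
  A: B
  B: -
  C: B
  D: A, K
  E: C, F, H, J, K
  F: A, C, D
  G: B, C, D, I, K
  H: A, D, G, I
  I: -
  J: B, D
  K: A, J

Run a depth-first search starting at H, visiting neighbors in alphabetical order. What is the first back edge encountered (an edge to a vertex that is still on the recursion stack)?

J->D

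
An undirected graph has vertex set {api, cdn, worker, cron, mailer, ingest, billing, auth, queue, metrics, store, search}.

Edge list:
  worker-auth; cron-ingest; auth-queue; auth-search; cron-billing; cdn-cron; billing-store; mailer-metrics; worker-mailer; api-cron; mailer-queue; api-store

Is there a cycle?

Yes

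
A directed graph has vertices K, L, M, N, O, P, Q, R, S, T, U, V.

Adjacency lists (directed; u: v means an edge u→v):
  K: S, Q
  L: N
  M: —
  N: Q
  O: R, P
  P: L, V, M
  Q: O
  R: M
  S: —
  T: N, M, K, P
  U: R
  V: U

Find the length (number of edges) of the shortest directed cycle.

5

For each vertex v, BFS finds the shortest path from v back to v.
The shortest such closed walk is P → L → N → Q → O → P, length 5.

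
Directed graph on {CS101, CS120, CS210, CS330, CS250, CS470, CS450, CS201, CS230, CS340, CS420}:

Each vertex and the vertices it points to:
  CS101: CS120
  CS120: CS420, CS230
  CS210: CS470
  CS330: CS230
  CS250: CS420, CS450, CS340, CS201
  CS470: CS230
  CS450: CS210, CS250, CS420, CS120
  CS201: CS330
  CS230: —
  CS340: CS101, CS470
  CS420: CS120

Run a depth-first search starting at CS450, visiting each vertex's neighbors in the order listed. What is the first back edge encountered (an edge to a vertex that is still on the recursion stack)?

DFS from CS450 (visiting each vertex's neighbors in the order listed); mark gray on enter, black on exit:
CS450 gray
  CS210 gray
    CS470 gray
      CS230 gray
      CS230 black
    CS470 black
  CS210 black
  CS250 gray
    CS420 gray
      CS120 gray
        CS120→CS420: CS420 is gray → back edge
First back edge: CS120 → CS420.

CS120→CS420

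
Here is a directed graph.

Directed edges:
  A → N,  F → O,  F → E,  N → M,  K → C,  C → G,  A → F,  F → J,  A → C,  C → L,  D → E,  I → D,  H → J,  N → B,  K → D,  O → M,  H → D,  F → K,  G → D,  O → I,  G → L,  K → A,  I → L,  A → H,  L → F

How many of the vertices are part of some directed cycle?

8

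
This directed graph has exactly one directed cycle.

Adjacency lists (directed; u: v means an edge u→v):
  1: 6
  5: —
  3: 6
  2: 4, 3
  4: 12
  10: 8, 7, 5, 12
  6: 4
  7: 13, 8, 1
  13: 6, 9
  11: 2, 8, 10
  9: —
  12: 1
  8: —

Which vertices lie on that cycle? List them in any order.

DFS with gray/black marking from 1:
1 gray
  6 gray
    4 gray
      12 gray
        12→1: 1 is gray → back edge
Back edge closes the cycle 1 → 6 → 4 → 12 → 1; its vertices are {1, 4, 6, 12}.

1, 4, 6, 12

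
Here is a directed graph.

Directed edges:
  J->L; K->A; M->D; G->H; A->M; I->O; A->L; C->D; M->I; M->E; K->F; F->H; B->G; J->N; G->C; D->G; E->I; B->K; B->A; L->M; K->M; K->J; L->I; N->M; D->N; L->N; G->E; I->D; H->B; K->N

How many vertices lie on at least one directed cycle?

14

A vertex is on a directed cycle iff it belongs to a strongly connected component of size ≥ 2 (or has a self-loop).
The vertices on cycles are {A, B, C, D, E, F, G, H, I, J, K, L, M, N} — 14 in total.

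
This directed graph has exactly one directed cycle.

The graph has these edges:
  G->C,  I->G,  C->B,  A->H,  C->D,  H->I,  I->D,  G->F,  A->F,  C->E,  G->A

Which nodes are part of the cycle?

DFS with gray/black marking from G:
G gray
  F gray
  F black
  A gray
    H gray
      I gray
        D gray
        D black
        I→G: G is gray → back edge
Back edge closes the cycle G → A → H → I → G; its vertices are {A, G, H, I}.

A, G, H, I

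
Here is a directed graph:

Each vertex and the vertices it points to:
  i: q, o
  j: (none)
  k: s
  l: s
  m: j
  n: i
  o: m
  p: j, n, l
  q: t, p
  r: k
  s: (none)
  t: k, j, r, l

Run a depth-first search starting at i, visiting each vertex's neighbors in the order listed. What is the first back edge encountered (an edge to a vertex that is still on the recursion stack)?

n→i

DFS from i (visiting each vertex's neighbors in the order listed); mark gray on enter, black on exit:
i gray
  q gray
    t gray
      k gray
        s gray
        s black
      k black
      j gray
      j black
      r gray
        r→k: k black — skip
      r black
      l gray
        l→s: s black — skip
      l black
    t black
    p gray
      p→j: j black — skip
      n gray
        n→i: i is gray → back edge
First back edge: n → i.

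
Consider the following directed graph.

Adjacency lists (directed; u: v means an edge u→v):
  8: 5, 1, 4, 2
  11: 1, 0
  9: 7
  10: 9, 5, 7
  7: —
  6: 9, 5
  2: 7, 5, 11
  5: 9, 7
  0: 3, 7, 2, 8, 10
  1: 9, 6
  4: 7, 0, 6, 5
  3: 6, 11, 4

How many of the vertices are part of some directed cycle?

A vertex is on a directed cycle iff it belongs to a strongly connected component of size ≥ 2 (or has a self-loop).
The vertices on cycles are {0, 2, 3, 4, 8, 11} — 6 in total.

6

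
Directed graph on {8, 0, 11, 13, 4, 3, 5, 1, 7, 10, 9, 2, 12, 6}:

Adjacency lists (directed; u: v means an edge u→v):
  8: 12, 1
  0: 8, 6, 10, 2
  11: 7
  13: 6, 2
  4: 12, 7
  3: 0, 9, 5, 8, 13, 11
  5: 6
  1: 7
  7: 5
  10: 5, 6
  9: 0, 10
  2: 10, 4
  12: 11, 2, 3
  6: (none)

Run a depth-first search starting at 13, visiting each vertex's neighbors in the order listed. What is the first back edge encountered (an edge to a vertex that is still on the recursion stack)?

12->2

DFS from 13 (visiting each vertex's neighbors in the order listed); mark gray on enter, black on exit:
13 gray
  6 gray
  6 black
  2 gray
    10 gray
      5 gray
        5→6: 6 black — skip
      5 black
      10→6: 6 black — skip
    10 black
    4 gray
      12 gray
        11 gray
          7 gray
            7→5: 5 black — skip
          7 black
        11 black
        12→2: 2 is gray → back edge
First back edge: 12 → 2.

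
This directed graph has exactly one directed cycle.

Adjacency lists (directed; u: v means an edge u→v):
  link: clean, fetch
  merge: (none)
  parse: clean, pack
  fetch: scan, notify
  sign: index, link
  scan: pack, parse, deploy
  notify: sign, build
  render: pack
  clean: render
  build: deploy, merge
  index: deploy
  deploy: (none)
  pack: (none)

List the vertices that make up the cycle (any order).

DFS with gray/black marking from fetch:
fetch gray
  scan gray
    pack gray
    pack black
    parse gray
      clean gray
        render gray
          render→pack: pack black — skip
        render black
      clean black
      parse→pack: pack black — skip
    parse black
    deploy gray
    deploy black
  scan black
  notify gray
    sign gray
      index gray
        index→deploy: deploy black — skip
      index black
      link gray
        link→clean: clean black — skip
        link→fetch: fetch is gray → back edge
Back edge closes the cycle fetch → notify → sign → link → fetch; its vertices are {link, sign, fetch, notify}.

link, sign, fetch, notify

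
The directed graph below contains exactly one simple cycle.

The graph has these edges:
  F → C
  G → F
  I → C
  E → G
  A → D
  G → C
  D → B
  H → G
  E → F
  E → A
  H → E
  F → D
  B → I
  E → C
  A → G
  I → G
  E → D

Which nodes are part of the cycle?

B, D, F, G, I

DFS with gray/black marking from F:
F gray
  D gray
    B gray
      I gray
        C gray
        C black
        G gray
          G→F: F is gray → back edge
Back edge closes the cycle F → D → B → I → G → F; its vertices are {B, D, F, G, I}.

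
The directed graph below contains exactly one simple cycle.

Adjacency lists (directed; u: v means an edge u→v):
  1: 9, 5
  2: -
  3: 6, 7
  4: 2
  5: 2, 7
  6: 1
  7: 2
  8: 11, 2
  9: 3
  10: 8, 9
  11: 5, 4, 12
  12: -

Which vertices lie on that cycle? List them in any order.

1, 3, 6, 9

DFS with gray/black marking from 9:
9 gray
  3 gray
    6 gray
      1 gray
        1→9: 9 is gray → back edge
Back edge closes the cycle 9 → 3 → 6 → 1 → 9; its vertices are {1, 3, 6, 9}.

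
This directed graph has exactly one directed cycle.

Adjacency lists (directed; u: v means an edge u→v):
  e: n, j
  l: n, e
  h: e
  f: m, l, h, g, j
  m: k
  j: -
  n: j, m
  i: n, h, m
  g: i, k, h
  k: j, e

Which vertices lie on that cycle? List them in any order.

DFS with gray/black marking from m:
m gray
  k gray
    j gray
    j black
    e gray
      n gray
        n→j: j black — skip
        n→m: m is gray → back edge
Back edge closes the cycle m → k → e → n → m; its vertices are {e, k, m, n}.

e, k, m, n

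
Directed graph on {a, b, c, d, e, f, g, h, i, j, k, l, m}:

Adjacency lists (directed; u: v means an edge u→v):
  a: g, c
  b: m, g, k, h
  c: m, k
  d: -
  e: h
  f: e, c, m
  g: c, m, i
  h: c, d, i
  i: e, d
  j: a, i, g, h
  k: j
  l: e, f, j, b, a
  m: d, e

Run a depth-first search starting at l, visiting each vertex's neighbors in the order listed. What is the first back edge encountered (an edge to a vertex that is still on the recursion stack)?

DFS from l (visiting each vertex's neighbors in the order listed); mark gray on enter, black on exit:
l gray
  e gray
    h gray
      c gray
        m gray
          d gray
          d black
          m→e: e is gray → back edge
First back edge: m → e.

m→e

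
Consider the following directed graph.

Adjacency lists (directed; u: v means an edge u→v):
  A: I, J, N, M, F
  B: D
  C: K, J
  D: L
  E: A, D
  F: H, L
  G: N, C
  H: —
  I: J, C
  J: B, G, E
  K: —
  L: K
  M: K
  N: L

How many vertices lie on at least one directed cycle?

6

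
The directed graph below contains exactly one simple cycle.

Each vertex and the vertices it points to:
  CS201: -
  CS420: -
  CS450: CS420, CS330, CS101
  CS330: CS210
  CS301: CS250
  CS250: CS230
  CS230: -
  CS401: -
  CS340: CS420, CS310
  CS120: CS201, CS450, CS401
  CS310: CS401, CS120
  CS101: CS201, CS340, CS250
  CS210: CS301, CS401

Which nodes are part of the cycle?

CS101, CS120, CS310, CS340, CS450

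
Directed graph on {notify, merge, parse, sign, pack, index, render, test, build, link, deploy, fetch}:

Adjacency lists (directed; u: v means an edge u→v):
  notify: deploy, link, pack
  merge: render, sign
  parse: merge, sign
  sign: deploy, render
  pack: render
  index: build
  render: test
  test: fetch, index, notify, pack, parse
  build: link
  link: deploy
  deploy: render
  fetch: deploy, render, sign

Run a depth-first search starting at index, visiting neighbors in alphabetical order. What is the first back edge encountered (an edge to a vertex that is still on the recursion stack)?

fetch→deploy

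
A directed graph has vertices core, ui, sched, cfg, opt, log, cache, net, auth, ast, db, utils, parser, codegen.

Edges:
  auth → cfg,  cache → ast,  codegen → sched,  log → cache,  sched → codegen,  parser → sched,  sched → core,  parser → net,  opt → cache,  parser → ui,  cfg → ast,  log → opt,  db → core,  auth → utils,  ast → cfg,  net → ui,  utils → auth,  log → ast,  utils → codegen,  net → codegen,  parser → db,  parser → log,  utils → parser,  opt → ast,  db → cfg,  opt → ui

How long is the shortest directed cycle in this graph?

For each vertex v, BFS finds the shortest path from v back to v.
The shortest such closed walk is utils → auth → utils, length 2.

2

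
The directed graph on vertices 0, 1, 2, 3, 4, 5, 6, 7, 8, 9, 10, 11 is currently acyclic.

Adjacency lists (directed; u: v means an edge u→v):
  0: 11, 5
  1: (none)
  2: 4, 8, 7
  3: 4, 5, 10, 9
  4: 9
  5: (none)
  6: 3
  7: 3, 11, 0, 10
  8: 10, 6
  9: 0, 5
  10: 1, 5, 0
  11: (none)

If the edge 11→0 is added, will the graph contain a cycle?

Yes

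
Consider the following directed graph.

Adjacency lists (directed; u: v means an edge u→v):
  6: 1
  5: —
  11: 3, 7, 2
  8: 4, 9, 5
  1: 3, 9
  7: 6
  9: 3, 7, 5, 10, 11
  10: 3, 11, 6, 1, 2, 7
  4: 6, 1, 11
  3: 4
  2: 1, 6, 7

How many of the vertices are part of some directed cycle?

A vertex is on a directed cycle iff it belongs to a strongly connected component of size ≥ 2 (or has a self-loop).
The vertices on cycles are {1, 2, 3, 4, 6, 7, 9, 10, 11} — 9 in total.

9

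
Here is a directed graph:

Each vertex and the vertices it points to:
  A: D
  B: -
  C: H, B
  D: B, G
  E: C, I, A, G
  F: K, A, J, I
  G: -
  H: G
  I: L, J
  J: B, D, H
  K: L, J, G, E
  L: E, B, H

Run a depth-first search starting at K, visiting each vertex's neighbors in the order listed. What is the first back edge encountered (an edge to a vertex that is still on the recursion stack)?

I->L

DFS from K (visiting each vertex's neighbors in the order listed); mark gray on enter, black on exit:
K gray
  L gray
    E gray
      C gray
        H gray
          G gray
          G black
        H black
        B gray
        B black
      C black
      I gray
        I→L: L is gray → back edge
First back edge: I → L.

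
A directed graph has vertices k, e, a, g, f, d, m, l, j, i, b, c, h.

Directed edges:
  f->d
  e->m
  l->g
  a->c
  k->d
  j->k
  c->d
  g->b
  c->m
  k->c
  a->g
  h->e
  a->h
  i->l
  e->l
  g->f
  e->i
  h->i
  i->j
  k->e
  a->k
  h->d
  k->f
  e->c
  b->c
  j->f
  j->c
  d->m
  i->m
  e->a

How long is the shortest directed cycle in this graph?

3

For each vertex v, BFS finds the shortest path from v back to v.
The shortest such closed walk is h → e → a → h, length 3.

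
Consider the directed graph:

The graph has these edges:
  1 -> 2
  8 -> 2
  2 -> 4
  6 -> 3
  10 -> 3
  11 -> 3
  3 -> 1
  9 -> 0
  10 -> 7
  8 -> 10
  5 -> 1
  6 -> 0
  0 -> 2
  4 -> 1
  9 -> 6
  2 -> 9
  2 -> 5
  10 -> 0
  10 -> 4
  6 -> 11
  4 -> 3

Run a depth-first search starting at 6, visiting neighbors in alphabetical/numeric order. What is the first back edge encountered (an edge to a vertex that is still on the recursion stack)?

DFS from 6 (visiting neighbors in alphabetical/numeric order); mark gray on enter, black on exit:
6 gray
  0 gray
    2 gray
      4 gray
        1 gray
          1→2: 2 is gray → back edge
First back edge: 1 → 2.

1→2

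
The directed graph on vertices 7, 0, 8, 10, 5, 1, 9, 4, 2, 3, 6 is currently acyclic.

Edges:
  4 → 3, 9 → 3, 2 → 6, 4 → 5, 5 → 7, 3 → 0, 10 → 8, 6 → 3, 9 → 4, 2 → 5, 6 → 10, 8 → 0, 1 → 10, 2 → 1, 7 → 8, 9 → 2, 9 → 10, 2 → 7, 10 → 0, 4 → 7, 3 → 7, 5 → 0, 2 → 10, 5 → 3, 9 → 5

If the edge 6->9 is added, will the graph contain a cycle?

Yes

Adding 6→9 creates a cycle iff 9 can already reach 6.
Path from 9: 9 → 2 → 6.
So 9 → … → 6 → 9 is a cycle.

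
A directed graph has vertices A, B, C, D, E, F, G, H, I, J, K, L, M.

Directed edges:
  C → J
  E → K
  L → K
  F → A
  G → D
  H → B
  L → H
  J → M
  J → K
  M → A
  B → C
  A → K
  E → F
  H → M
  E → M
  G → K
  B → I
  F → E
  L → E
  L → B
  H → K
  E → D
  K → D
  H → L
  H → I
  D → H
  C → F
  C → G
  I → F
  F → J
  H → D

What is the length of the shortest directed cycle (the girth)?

2

For each vertex v, BFS finds the shortest path from v back to v.
The shortest such closed walk is H → D → H, length 2.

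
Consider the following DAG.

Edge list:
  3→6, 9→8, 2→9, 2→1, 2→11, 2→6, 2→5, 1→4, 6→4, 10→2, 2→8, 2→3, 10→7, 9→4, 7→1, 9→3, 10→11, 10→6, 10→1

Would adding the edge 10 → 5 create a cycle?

No

Adding 10→5 creates a cycle iff 5 can already reach 10.
Explore from 5: no path reaches 10. The graph stays acyclic.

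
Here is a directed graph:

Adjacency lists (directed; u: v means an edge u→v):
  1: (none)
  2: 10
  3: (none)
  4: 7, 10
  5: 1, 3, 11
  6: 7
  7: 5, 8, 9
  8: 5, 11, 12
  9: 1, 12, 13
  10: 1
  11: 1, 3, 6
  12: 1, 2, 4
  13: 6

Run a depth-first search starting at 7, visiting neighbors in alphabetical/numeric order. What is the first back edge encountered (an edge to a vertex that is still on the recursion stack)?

6→7

DFS from 7 (visiting neighbors in alphabetical/numeric order); mark gray on enter, black on exit:
7 gray
  5 gray
    1 gray
    1 black
    3 gray
    3 black
    11 gray
      11→1: 1 black — skip
      11→3: 3 black — skip
      6 gray
        6→7: 7 is gray → back edge
First back edge: 6 → 7.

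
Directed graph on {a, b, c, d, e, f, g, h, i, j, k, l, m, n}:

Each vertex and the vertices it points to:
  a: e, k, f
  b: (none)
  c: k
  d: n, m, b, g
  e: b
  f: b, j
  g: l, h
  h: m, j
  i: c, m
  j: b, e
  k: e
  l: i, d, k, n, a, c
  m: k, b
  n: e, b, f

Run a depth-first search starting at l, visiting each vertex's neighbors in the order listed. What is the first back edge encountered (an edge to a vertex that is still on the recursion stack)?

g->l

DFS from l (visiting each vertex's neighbors in the order listed); mark gray on enter, black on exit:
l gray
  i gray
    c gray
      k gray
        e gray
          b gray
          b black
        e black
      k black
    c black
    m gray
      m→k: k black — skip
      m→b: b black — skip
    m black
  i black
  d gray
    n gray
      n→e: e black — skip
      n→b: b black — skip
      f gray
        f→b: b black — skip
        j gray
          j→b: b black — skip
          j→e: e black — skip
        j black
      f black
    n black
    d→m: m black — skip
    d→b: b black — skip
    g gray
      g→l: l is gray → back edge
First back edge: g → l.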